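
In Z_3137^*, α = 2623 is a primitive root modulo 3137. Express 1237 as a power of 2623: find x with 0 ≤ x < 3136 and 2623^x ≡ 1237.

Baby-step giant-step with m = ceil(sqrt(3136)) = 56.
Baby table (2623^j mod 3137 for j=0..55):
  0:1  1:2623  2:688  3:849  4:2794  5:630  6:2428  7:534
  8:1580  9:363  10:1638  11:1921  12:761  13:971  14:2826  15:3004
  16:2485  17:2606  18:15  19:1701  20:909  21:187  22:1129  23:39
  24:1913  25:1736  26:1741  27:2308  28:2611  29:582  30:2004  31:2017
  32:1609  33:1142  34:2768  35:1446  36:225  37:419  38:1087  39:2805
  40:1250  41:585  42:462  43:944  44:1019  45:113  46:1521  47:2456
  48:1827  49:2022  50:2176  51:1445  52:739  53:2868  54:238  55:11
Giant step factor: 2623^(-56) ≡ 339 (mod 3137).
Scan 1237·339^i mod 3137 for i = 0, 1, …:
  i=0: 1237   i=1: 2122   i=2: 985   i=3: 1393
  i=4: 1677   i=5: 706   i=6: 922   i=7: 1995
  i=8: 1850   i=9: 2887     …   i=34: 2215
  i=35: 1142
Match at i=35, j=33: x = 35·56 + 33 = 1993.

1993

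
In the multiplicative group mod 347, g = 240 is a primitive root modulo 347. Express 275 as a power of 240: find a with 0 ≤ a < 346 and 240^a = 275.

Baby-step giant-step with m = ceil(sqrt(346)) = 19.
Baby table (240^j mod 347 for j=0..18):
  0:1  1:240  2:345  3:214  4:4  5:266  6:339  7:162
  8:16  9:23  10:315  11:301  12:64  13:92  14:219  15:163
  16:256  17:21  18:182
Giant step factor: 240^(-19) ≡ 190 (mod 347).
Scan 275·190^i mod 347 for i = 0, 1, …:
  i=0: 275   i=1: 200   i=2: 177   i=3: 318
  i=4: 42   i=5: 346   i=6: 157   i=7: 335
  i=8: 149   i=9: 203     …   i=13: 84
  i=14: 345
Match at i=14, j=2: a = 14·19 + 2 = 268.

268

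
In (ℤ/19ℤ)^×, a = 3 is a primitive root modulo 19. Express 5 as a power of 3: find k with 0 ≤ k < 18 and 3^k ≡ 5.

4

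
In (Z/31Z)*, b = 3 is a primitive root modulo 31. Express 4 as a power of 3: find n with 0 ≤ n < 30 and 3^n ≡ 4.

18

Successive powers of 3 modulo 31:
  3^0=1  3^1=3  3^2=9  3^3=27  3^4=19  3^5=26
  3^6=16  3^7=17  3^8=20  3^9=29  3^10=25  3^11=13
  3^12=8  3^13=24  3^14=10  3^15=30  3^16=28  3^17=22
  3^18=4
So 3^18 ≡ 4 (mod 31), giving n = 18.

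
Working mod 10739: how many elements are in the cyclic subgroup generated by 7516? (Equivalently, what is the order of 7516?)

The order of 7516 must divide p − 1 = 10738 = 2 · 7 · 13 · 59.
Divisors: 1, 2, 7, 13, 14, 26, 59, 91, 118, 182, 413, 767, 826, 1534, 5369, 10738.
Check each in increasing order: 7516^1 ≡ 7516;  7516^2 ≡ 3116;  7516^7 ≡ 9811;  7516^13 ≡ 5847;  7516^14 ≡ 2064;  7516^26 ≡ 5172;  7516^59 ≡ 3369;  7516^91 ≡ 540;  7516^118 ≡ 9777;  7516^182 ≡ 1647;  7516^413 ≡ 2007;  7516^767 ≡ 3462;  7516^826 ≡ 924;  7516^1534 ≡ 720;  7516^5369 ≡ 1.
Smallest exponent giving 1 is 5369.

5369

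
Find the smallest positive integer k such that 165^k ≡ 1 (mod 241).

16

The order of 165 must divide p − 1 = 240 = 2^4 · 3 · 5.
Divisors: 1, 2, 3, 4, 5, 6, 8, 10, 12, 15, 16, 20, 24, 30, 40, 48, 60, 80, 120, 240.
Check each in increasing order: 165^1 ≡ 165;  165^2 ≡ 233;  165^3 ≡ 126;  165^4 ≡ 64;  165^5 ≡ 197;  165^6 ≡ 211;  165^8 ≡ 240;  165^10 ≡ 8;  165^12 ≡ 177;  165^15 ≡ 130;  165^16 ≡ 1.
Smallest exponent giving 1 is 16.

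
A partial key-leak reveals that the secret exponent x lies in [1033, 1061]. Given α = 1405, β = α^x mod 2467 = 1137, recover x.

1054

Compute 1405^1033 mod 2467 = 1948, then multiply by 1405 repeatedly:
  1405^1033=1948  1405^1034=1037  1405^1035=1455  1405^1036=1599  1405^1037=1625
  1405^1038=1150  1405^1039=2332  1405^1040=284  1405^1041=1833  1405^1042=2284
  1405^1043=1920  1405^1044=1169  1405^1045=1890  1405^1046=958  1405^1047=1475
  1405^1048=95  1405^1049=257  1405^1050=903  1405^1051=677  1405^1052=1390
  1405^1053=1553  1405^1054=1137
Found 1137 at exponent 1054.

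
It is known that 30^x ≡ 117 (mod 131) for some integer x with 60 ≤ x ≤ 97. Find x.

68

Compute 30^60 mod 131 = 60, then multiply by 30 repeatedly:
  30^60=60  30^61=97  30^62=28  30^63=54  30^64=48
  30^65=130  30^66=101  30^67=17  30^68=117
Found 117 at exponent 68.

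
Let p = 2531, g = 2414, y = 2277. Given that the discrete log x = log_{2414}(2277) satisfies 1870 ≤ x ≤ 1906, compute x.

1902

Compute 2414^1870 mod 2531 = 2356, then multiply by 2414 repeatedly:
  2414^1870=2356  2414^1871=227  2414^1872=1282  2414^1873=1866  2414^1874=1875
  2414^1875=822  2414^1876=4  2414^1877=2063  2414^1878=1605  2414^1879=2040
  2414^1880=1765  2414^1881=1037  2414^1882=159  2414^1883=1645  2414^1884=2422
  2414^1885=98  2414^1886=1189  2414^1887=92  2414^1888=1891  2414^1889=1481
  2414^1890=1362  2414^1891=99  2414^1892=1072  2414^1893=1126  2414^1894=2401
  2414^1895=24  2414^1896=2254  2414^1897=2037  2414^1898=2116  2414^1899=466
  2414^1900=1160  2414^1901=954  2414^1902=2277
Found 2277 at exponent 1902.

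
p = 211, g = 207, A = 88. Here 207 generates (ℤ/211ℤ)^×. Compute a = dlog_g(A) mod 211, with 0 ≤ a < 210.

Baby-step giant-step with m = ceil(sqrt(210)) = 15.
Baby table (207^j mod 211 for j=0..14):
  0:1  1:207  2:16  3:147  4:45  5:31  6:87  7:74
  8:126  9:129  10:117  11:165  12:184  13:108  14:201
Giant step factor: 207^(-15) ≡ 153 (mod 211).
Scan 88·153^i mod 211 for i = 0, 1, …:
  i=0: 88   i=1: 171   i=2: 210   i=3: 58
  i=4: 12   i=5: 148   i=6: 67   i=7: 123
  i=8: 40   i=9: 1
Match at i=9, j=0: a = 9·15 + 0 = 135.

135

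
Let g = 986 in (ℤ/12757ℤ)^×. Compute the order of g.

12756

The order of 986 must divide p − 1 = 12756 = 2^2 · 3 · 1063.
Divisors: 1, 2, 3, 4, 6, 12, 1063, 2126, 3189, 4252, 6378, 12756.
Check each in increasing order: 986^1 ≡ 986;  986^2 ≡ 2664;  986^3 ≡ 11519;  986^4 ≡ 4004;  986^6 ≡ 1804;  986^12 ≡ 1381;  986^1063 ≡ 4361;  986^2126 ≡ 10391;  986^3189 ≡ 2287;  986^4252 ≡ 10390;  986^6378 ≡ 12756;  986^12756 ≡ 1.
Smallest exponent giving 1 is 12756.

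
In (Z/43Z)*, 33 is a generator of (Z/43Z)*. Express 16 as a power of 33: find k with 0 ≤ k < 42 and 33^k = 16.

36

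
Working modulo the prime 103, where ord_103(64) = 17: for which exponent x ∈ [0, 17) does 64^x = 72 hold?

12

Successive powers of 64 modulo 103:
  64^0=1  64^1=64  64^2=79  64^3=9  64^4=61  64^5=93
  64^6=81  64^7=34  64^8=13  64^9=8  64^10=100  64^11=14
  64^12=72
So 64^12 ≡ 72 (mod 103), giving x = 12.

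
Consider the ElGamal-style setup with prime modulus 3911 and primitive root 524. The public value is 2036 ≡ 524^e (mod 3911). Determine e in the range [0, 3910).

1115

Baby-step giant-step with m = ceil(sqrt(3910)) = 63.
Baby table (524^j mod 3911 for j=0..62):
  0:1  1:524  2:806  3:3867  4:410  5:3646  6:1936  7:1515
  8:3838  9:858  10:3738  11:3212  12:1358  13:3701  14:3379  15:2824
  16:1418  17:3853  18:896  19:184  20:2552  21:3597  22:3637  23:1131
  24:2083  25:323  26:1079  27:2212  28:1432  29:3367  30:447  31:3479
  32:470  33:3798  34:3364  35:2786  36:1061  37:602  38:2568  39:248
  40:889  41:427  42:821  43:3905  44:767  45:2986  46:264  47:1451
  48:1590  49:117  50:2643  51:438  52:2674  53:1038  54:283  55:3585
  56:1260  57:3192  58:2611  59:3225  60:348  61:2446  62:2807
Giant step factor: 524^(-63) ≡ 1661 (mod 3911).
Scan 2036·1661^i mod 3911 for i = 0, 1, …:
  i=0: 2036   i=1: 2692   i=2: 1139   i=3: 2866
  i=4: 739   i=5: 3336   i=6: 3120   i=7: 245
  i=8: 201   i=9: 1426     …   i=16: 429
  i=17: 767
Match at i=17, j=44: e = 17·63 + 44 = 1115.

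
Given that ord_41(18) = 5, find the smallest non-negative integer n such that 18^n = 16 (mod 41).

4

Successive powers of 18 modulo 41:
  18^0=1  18^1=18  18^2=37  18^3=10  18^4=16
So 18^4 ≡ 16 (mod 41), giving n = 4.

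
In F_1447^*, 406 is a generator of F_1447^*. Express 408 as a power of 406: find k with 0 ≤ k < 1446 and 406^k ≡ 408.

1055

Baby-step giant-step with m = ceil(sqrt(1446)) = 39.
Baby table (406^j mod 1447 for j=0..38):
  0:1  1:406  2:1325  3:1113  4:414  5:232  6:137  7:636
  8:650  9:546  10:285  11:1397  12:1405  13:312  14:783  15:1005
  16:1423  17:385  18:34  19:781  20:193  21:220  22:1053  23:653
  24:317  25:1366  26:395  27:1200  28:1008  29:1194  30:19  31:479
  32:576  33:889  34:631  35:67  36:1156  37:508  38:774
Giant step factor: 406^(-39) ≡ 189 (mod 1447).
Scan 408·189^i mod 1447 for i = 0, 1, …:
  i=0: 408   i=1: 421   i=2: 1431   i=3: 1317
  i=4: 29   i=5: 1140   i=6: 1304   i=7: 466
  i=8: 1254   i=9: 1145     …   i=26: 497
  i=27: 1325
Match at i=27, j=2: k = 27·39 + 2 = 1055.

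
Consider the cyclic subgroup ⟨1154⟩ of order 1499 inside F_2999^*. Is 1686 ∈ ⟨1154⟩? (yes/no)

no

1686 ∈ ⟨1154⟩ iff 1686^1499 ≡ 1 (mod 2999), since |⟨1154⟩| = 1499.
1686^1499 mod 2999 = 2998.
Since 2998 ≠ 1, 1686 does not lie in the subgroup.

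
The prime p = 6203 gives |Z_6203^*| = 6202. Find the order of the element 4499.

The order of 4499 must divide p − 1 = 6202 = 2 · 7 · 443.
Divisors: 1, 2, 7, 14, 443, 886, 3101, 6202.
Check each in increasing order: 4499^1 ≡ 4499;  4499^2 ≡ 612;  4499^7 ≡ 2836;  4499^14 ≡ 3808;  4499^443 ≡ 1.
Smallest exponent giving 1 is 443.

443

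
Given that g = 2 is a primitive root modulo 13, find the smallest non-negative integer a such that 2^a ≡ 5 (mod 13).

Successive powers of 2 modulo 13:
  2^0=1  2^1=2  2^2=4  2^3=8  2^4=3  2^5=6
  2^6=12  2^7=11  2^8=9  2^9=5
So 2^9 ≡ 5 (mod 13), giving a = 9.

9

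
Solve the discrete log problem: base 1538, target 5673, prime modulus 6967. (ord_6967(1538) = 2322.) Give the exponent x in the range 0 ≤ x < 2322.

1835

Baby-step giant-step with m = ceil(sqrt(2322)) = 49.
Baby table (1538^j mod 6967 for j=0..48):
  0:1  1:1538  2:3631  3:3911  4:2597  5:2095  6:3356  7:5948
  8:353  9:6455  10:6782  11:1117  12:4064  13:1033  14:278  15:2577
  16:6170  17:406  18:4365  19:4149  20:6357  21:2365  22:596  23:3971
  24:4306  25:3978  26:1138  27:1527  28:647  29:5772  30:1378  31:1396
  32:1212  33:3867  34:4595  35:2572  36:5447  37:3152  38:5711  39:5098
  40:2849  41:6486  42:5691  43:2206  44:6866  45:4903  46:2520  47:2108
  48:2449
Giant step factor: 1538^(-49) ≡ 3121 (mod 6967).
Scan 5673·3121^i mod 6967 for i = 0, 1, …:
  i=0: 5673   i=1: 2286   i=2: 398   i=3: 2032
  i=4: 1902   i=5: 258   i=6: 4013   i=7: 4874
  i=8: 2793   i=9: 1236     …   i=36: 6014
  i=37: 596
Match at i=37, j=22: x = 37·49 + 22 = 1835.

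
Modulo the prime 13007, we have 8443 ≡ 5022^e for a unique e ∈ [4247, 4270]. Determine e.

4252

Compute 5022^4247 mod 13007 = 4303, then multiply by 5022 repeatedly:
  5022^4247=4303  5022^4248=5039  5022^4249=7243  5022^4250=6774  5022^4251=5723
  5022^4252=8443
Found 8443 at exponent 4252.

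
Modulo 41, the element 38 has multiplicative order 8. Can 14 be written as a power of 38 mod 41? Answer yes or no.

yes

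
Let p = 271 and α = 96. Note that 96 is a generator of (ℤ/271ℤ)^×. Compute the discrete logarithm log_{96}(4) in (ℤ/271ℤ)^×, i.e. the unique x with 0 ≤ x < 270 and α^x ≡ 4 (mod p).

Baby-step giant-step with m = ceil(sqrt(270)) = 17.
Baby table (96^j mod 271 for j=0..16):
  0:1  1:96  2:2  3:192  4:4  5:113  6:8  7:226
  8:16  9:181  10:32  11:91  12:64  13:182  14:128  15:93
  16:256
Giant step factor: 96^(-17) ≡ 51 (mod 271).
Scan 4·51^i mod 271 for i = 0, 1, …:
  i=0: 4
Match at i=0, j=4: x = 0·17 + 4 = 4.

4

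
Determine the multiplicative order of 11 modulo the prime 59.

58

The order of 11 must divide p − 1 = 58 = 2 · 29.
Divisors: 1, 2, 29, 58.
Check each in increasing order: 11^1 ≡ 11;  11^2 ≡ 3;  11^29 ≡ 58;  11^58 ≡ 1.
Smallest exponent giving 1 is 58.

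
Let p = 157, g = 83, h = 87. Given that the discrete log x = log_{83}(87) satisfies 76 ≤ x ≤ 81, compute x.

77

Compute 83^76 mod 157 = 124, then multiply by 83 repeatedly:
  83^76=124  83^77=87
Found 87 at exponent 77.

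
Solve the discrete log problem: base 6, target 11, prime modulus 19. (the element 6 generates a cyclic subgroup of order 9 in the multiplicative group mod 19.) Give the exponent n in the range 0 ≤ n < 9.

Successive powers of 6 modulo 19:
  6^0=1  6^1=6  6^2=17  6^3=7  6^4=4  6^5=5
  6^6=11
So 6^6 ≡ 11 (mod 19), giving n = 6.

6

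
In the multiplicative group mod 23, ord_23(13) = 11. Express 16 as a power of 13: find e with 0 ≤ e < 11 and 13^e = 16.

Successive powers of 13 modulo 23:
  13^0=1  13^1=13  13^2=8  13^3=12  13^4=18  13^5=4
  13^6=6  13^7=9  13^8=2  13^9=3  13^10=16
So 13^10 ≡ 16 (mod 23), giving e = 10.

10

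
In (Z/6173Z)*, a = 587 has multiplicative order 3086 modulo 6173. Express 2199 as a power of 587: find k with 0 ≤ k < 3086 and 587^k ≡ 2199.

117

Baby-step giant-step with m = ceil(sqrt(3086)) = 56.
Baby table (587^j mod 6173 for j=0..55):
  0:1  1:587  2:5054  3:3658  4:5215  5:5570  6:4073  7:1900
  8:4160  9:3585  10:5575  11:835  12:2478  13:3931  14:4968  15:2560
  16:2681  17:5805  18:39  19:4374  20:5743  21:683  22:5849  23:1175
  24:4522  25:24  26:1742  27:4009  28:1370  29:1700  30:4047  31:5157
  32:2389  33:1072  34:5791  35:4167  36:1521  37:3915  38:1749  39:1945
  40:5883  41:2614  42:3514  43:936  44:35  45:2026  46:4046  47:4570
  48:3508  49:3587  50:576  51:4770  52:3621  53:2015  54:3762  55:4533
Giant step factor: 587^(-56) ≡ 1423 (mod 6173).
Scan 2199·1423^i mod 6173 for i = 0, 1, …:
  i=0: 2199   i=1: 5639   i=2: 5570
Match at i=2, j=5: k = 2·56 + 5 = 117.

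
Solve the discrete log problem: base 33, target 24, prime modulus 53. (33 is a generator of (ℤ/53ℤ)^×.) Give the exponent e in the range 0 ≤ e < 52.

28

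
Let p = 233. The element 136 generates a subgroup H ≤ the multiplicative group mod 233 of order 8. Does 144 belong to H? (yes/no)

144 ∈ ⟨136⟩ iff 144^8 ≡ 1 (mod 233), since |⟨136⟩| = 8.
144^8 mod 233 = 1.
Since 1 = 1, 144 lies in the subgroup.

yes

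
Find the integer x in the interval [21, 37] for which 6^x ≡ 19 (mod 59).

36

Compute 6^21 mod 59 = 44, then multiply by 6 repeatedly:
  6^21=44  6^22=28  6^23=50  6^24=5  6^25=30
  6^26=3  6^27=18  6^28=49  6^29=58  6^30=53
  6^31=23  6^32=20  6^33=2  6^34=12  6^35=13
  6^36=19
Found 19 at exponent 36.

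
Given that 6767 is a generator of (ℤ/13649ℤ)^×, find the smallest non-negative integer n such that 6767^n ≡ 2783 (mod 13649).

6645

Baby-step giant-step with m = ceil(sqrt(13648)) = 117.
Baby table (6767^j mod 13649 for j=0..116):
  0:1  1:6767  2:13543  3:6095  4:11236  5:9082  6:10096  7:6387
  8:8095  9:5428  10:1817  11:11539  12:12133  13:5276  14:10557  15:353
  16:176  17:3529  18:8642  19:8098  20:12080  21:1499  22:2526  23:4894
  24:5224  25:13547  26:5865  27:10812  28:6164  29:444  30:1768  31:7532
  32:3678  33:6899  34:5953  35:5752  36:10485  37:4493  38:7808  39:1457
  40:4941  41:9346  42:8565  43:5701  44:6593  45:9899  46:10890  47:1679
  48:5825  49:13112  50:10404  51:2326  52:2745  53:12775  54:9308  55:10750
  56:9729  57:7016  58:6050  59:6999  60:203  61:8801  62:5780  63:8875
  64:1525  65:1031  66:2138  67:13555  68:5405  69:9964  70:328  71:8438
  72:6179  73:6406  74:178  75:3414  76:8430  77:6639  78:7254  79:6014
  80:9069  81:4019  82:7765  83:10754  84:9499  85:6592  86:3132  87:10996
  88:9233  89:8238  90:4030  91:308  92:9588  93:8299  94:7347  95:7491
  96:12860  97:11245  98:1740  99:9142  100:6646  101:27  102:5272  103:10787
  104:777  105:3094  106:13181  107:13261  108:8661  109:181  110:10066  111:8112
  112:11275  113:15  114:5962  115:12059  116:9531
Giant step factor: 6767^(-117) ≡ 6431 (mod 13649).
Scan 2783·6431^i mod 13649 for i = 0, 1, …:
  i=0: 2783   i=1: 3634   i=2: 3166   i=3: 9887
  i=4: 6255   i=5: 2302   i=6: 8646   i=7: 10049
  i=8: 10753   i=9: 6709     …   i=55: 4887
  i=56: 8299
Match at i=56, j=93: n = 56·117 + 93 = 6645.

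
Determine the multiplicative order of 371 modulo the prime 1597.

798

The order of 371 must divide p − 1 = 1596 = 2^2 · 3 · 7 · 19.
Divisors: 1, 2, 3, 4, 6, 7, 12, 14, 19, 21, 28, 38, 42, 57, 76, 84, 114, 133, 228, 266, 399, 532, 798, 1596.
Check each in increasing order: 371^1 ≡ 371;  371^2 ≡ 299;  371^3 ≡ 736;  371^4 ≡ 1566;  371^6 ≡ 313;  371^7 ≡ 1139;  371^12 ≡ 552;  371^14 ≡ 557;  371^19 ≡ 1107;  371^21 ≡ 414;  371^28 ≡ 431;  371^38 ≡ 550;  371^42 ≡ 517;  371^57 ≡ 393;  371^76 ≡ 667;  371^84 ≡ 590;  371^114 ≡ 1137;  371^133 ≡ 223;  371^228 ≡ 796;  371^266 ≡ 222;  371^399 ≡ 1596;  371^532 ≡ 1374;  371^798 ≡ 1.
Smallest exponent giving 1 is 798.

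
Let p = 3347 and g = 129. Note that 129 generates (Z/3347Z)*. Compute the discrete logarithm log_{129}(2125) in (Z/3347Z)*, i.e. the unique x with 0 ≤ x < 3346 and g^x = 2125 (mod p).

Baby-step giant-step with m = ceil(sqrt(3346)) = 58.
Baby table (129^j mod 3347 for j=0..57):
  0:1  1:129  2:3253  3:1262  4:2142  5:1864  6:2819  7:2175
  8:2774  9:3064  10:310  11:3173  12:983  13:2968  14:1314  15:2156
  16:323  17:1503  18:3108  19:2639  20:2384  21:2959  22:153  23:3002
  24:2353  25:2307  26:3067  27:697  28:2891  29:1422  30:2700  31:212
  32:572  33:154  34:3131  35:2259  36:222  37:1862  38:2561  39:2363
  40:250  41:2127  42:3276  43:882  44:3327  45:767  46:1880  47:1536
  48:671  49:2884  50:519  51:11  52:1419  53:2313  54:494  55:133
  56:422  57:886
Giant step factor: 129^(-58) ≡ 2517 (mod 3347).
Scan 2125·2517^i mod 3347 for i = 0, 1, …:
  i=0: 2125   i=1: 119   i=2: 1640   i=3: 1029
  i=4: 2762   i=5: 235   i=6: 2423   i=7: 457
  i=8: 2248   i=9: 1786     …   i=44: 2795
  i=45: 2968
Match at i=45, j=13: x = 45·58 + 13 = 2623.

2623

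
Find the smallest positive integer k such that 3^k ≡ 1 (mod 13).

The order of 3 must divide p − 1 = 12 = 2^2 · 3.
Divisors: 1, 2, 3, 4, 6, 12.
Check each in increasing order: 3^1 ≡ 3;  3^2 ≡ 9;  3^3 ≡ 1.
Smallest exponent giving 1 is 3.

3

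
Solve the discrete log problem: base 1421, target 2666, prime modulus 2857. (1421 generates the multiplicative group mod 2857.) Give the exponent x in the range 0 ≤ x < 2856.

2295

Baby-step giant-step with m = ceil(sqrt(2856)) = 54.
Baby table (1421^j mod 2857 for j=0..53):
  0:1  1:1421  2:2199  3:2078  4:1557  5:1179  6:1157  7:1322
  8:1513  9:1509  10:1539  11:1314  12:1573  13:1059  14:2057  15:286
  16:712  17:374  18:52  19:2467  20:68  21:2347  22:968  23:1311
  24:167  25:176  26:1537  27:1329  28:32  29:2617  30:1800  31:785
  32:1255  33:587  34:2740  35:2306  36:2704  37:2576  38:679  39:2050
  40:1767  41:2461  42:113  43:581  44:2785  45:540  46:1664  47:1805
  48:2176  49:822  50:2406  51:1954  52:2487  53:2775
Giant step factor: 1421^(-54) ≡ 1612 (mod 2857).
Scan 2666·1612^i mod 2857 for i = 0, 1, …:
  i=0: 2666   i=1: 664   i=2: 1850   i=3: 2349
  i=4: 1063   i=5: 2213   i=6: 1820   i=7: 2558
  i=8: 845   i=9: 2208     …   i=41: 233
  i=42: 1329
Match at i=42, j=27: x = 42·54 + 27 = 2295.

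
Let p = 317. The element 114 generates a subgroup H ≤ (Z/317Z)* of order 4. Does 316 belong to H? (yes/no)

yes

⟨114⟩ has order 4; its elements mod 317 are {1, 114, 203, 316}.
316 is in this set.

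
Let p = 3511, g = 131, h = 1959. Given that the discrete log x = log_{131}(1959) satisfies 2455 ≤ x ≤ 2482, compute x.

Compute 131^2455 mod 3511 = 1466, then multiply by 131 repeatedly:
  131^2455=1466  131^2456=2452  131^2457=1711  131^2458=2948  131^2459=3489
  131^2460=629  131^2461=1646  131^2462=1455  131^2463=1011  131^2464=2534
  131^2465=1920  131^2466=2239  131^2467=1896  131^2468=2606  131^2469=819
  131^2470=1959
Found 1959 at exponent 2470.

2470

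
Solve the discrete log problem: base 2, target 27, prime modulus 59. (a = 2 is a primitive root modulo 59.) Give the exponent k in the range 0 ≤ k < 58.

34

Baby-step giant-step with m = ceil(sqrt(58)) = 8.
Baby table (2^j mod 59 for j=0..7):
  0:1  1:2  2:4  3:8  4:16  5:32  6:5  7:10
Giant step factor: 2^(-8) ≡ 3 (mod 59).
Scan 27·3^i mod 59 for i = 0, 1, …:
  i=0: 27   i=1: 22   i=2: 7   i=3: 21
  i=4: 4
Match at i=4, j=2: k = 4·8 + 2 = 34.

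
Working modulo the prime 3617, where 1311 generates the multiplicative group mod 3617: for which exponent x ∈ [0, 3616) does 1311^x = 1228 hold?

Baby-step giant-step with m = ceil(sqrt(3616)) = 61.
Baby table (1311^j mod 3617 for j=0..60):
  0:1  1:1311  2:646  3:528  4:1361  5:1090  6:275  7:2442
  8:417  9:520  10:1724  11:3156  12:3285  13:2405  14:2548  15:1937
  16:273  17:3437  18:2742  19:3081  20:2619  21:976  22:2735  23:1138
  24:1714  25:897  26:442  27:742  28:3406  29:1888  30:1140  31:719
  32:2189  33:1498  34:3464  35:1969  36:2438  37:2407  38:1553  39:3229
  40:1329  41:2542  42:1305  43:14  44:269  45:1810  46:158  47:969
  48:792  49:233  50:1635  51:2221  52:46  53:2434  54:780  55:2586
  56:1117  57:3119  58:1799  59:205  60:1097
Giant step factor: 1311^(-61) ≡ 1241 (mod 3617).
Scan 1228·1241^i mod 3617 for i = 0, 1, …:
  i=0: 1228   i=1: 1191   i=2: 2295   i=3: 1516
  i=4: 516   i=5: 147   i=6: 1577   i=7: 260
  i=8: 747   i=9: 1075     …   i=38: 1145
  i=39: 3081
Match at i=39, j=19: x = 39·61 + 19 = 2398.

2398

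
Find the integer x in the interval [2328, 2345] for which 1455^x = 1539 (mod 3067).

Compute 1455^2328 mod 3067 = 2856, then multiply by 1455 repeatedly:
  1455^2328=2856  1455^2329=2762  1455^2330=940  1455^2331=2885  1455^2332=2019
  1455^2333=2526  1455^2334=1064  1455^2335=2352  1455^2336=2455  1455^2337=2037
  1455^2338=1113  1455^2339=39  1455^2340=1539
Found 1539 at exponent 2340.

2340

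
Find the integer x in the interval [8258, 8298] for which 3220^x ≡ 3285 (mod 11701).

Compute 3220^8258 mod 11701 = 8050, then multiply by 3220 repeatedly:
  3220^8258=8050  3220^8259=3285
Found 3285 at exponent 8259.

8259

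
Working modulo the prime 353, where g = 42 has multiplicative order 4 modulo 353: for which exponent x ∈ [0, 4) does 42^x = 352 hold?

2

Successive powers of 42 modulo 353:
  42^0=1  42^1=42  42^2=352
So 42^2 ≡ 352 (mod 353), giving x = 2.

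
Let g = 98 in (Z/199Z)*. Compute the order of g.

33

The order of 98 must divide p − 1 = 198 = 2 · 3^2 · 11.
Divisors: 1, 2, 3, 6, 9, 11, 18, 22, 33, 66, 99, 198.
Check each in increasing order: 98^1 ≡ 98;  98^2 ≡ 52;  98^3 ≡ 121;  98^6 ≡ 114;  98^9 ≡ 63;  98^11 ≡ 92;  98^18 ≡ 188;  98^22 ≡ 106;  98^33 ≡ 1.
Smallest exponent giving 1 is 33.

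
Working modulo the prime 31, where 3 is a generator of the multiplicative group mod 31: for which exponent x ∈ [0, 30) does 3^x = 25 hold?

10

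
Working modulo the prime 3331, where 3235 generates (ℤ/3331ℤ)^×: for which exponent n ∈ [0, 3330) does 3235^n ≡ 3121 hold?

11

Baby-step giant-step with m = ceil(sqrt(3330)) = 58.
Baby table (3235^j mod 3331 for j=0..57):
  0:1  1:3235  2:2554  3:1310  4:818  5:1416  6:635  7:2329
  8:2924  9:2431  10:3125  11:3121  12:174  13:3282  14:1373  15:1432
  16:2430  17:3221  18:567  19:2195  20:2464  21:3288  22:797  23:101
  24:297  25:1467  26:2401  27:2674  28:3114  29:846  30:2059  31:2196
  32:2368  33:2511  34:2107  35:919  36:1713  37:2102  38:1399  39:2267
  40:2214  41:640  42:1849  43:2370  44:2319  45:553  46:208  47:18
  48:1603  49:2669  50:263  51:1400  52:2171  53:1437  54:1950  55:2667
  56:455  57:2954
Giant step factor: 3235^(-58) ≡ 1825 (mod 3331).
Scan 3121·1825^i mod 3331 for i = 0, 1, …:
  i=0: 3121
Match at i=0, j=11: n = 0·58 + 11 = 11.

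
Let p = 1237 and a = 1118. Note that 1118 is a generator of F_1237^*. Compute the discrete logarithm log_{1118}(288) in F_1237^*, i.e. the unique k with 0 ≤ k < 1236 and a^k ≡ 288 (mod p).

467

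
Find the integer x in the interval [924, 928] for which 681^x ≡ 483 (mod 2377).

Compute 681^924 mod 2377 = 483, then multiply by 681 repeatedly:
  681^924=483
Found 483 at exponent 924.

924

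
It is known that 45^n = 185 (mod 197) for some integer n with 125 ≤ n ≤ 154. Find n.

131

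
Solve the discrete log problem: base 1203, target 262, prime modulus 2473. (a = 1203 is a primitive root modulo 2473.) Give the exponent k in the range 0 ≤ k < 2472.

2027

Baby-step giant-step with m = ceil(sqrt(2472)) = 50.
Baby table (1203^j mod 2473 for j=0..49):
  0:1  1:1203  2:504  3:427  4:1770  5:57  6:1800  7:1525
  8:2082  9:1970  10:776  11:1207  12:370  13:2443  14:1005  15:2191
  16:2028  17:1306  18:763  19:406  20:1237  21:1838  22:252  23:1450
  24:885  25:1265  26:900  27:1999  28:1041  29:985  30:388  31:1840
  32:185  33:2458  34:1739  35:2332  36:1014  37:653  38:1618  39:203
  40:1855  41:919  42:126  43:725  44:1679  45:1869  46:450  47:2236
  48:1757  49:1729
Giant step factor: 1203^(-50) ≡ 1262 (mod 2473).
Scan 262·1262^i mod 2473 for i = 0, 1, …:
  i=0: 262   i=1: 1735   i=2: 965   i=3: 1114
  i=4: 1204   i=5: 1026   i=6: 1433   i=7: 683
  i=8: 1342   i=9: 2072     …   i=39: 2018
  i=40: 1999
Match at i=40, j=27: k = 40·50 + 27 = 2027.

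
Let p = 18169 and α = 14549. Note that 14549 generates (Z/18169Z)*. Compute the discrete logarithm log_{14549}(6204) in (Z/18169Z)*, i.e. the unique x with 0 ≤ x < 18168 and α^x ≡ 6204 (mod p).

Baby-step giant-step with m = ceil(sqrt(18168)) = 135.
Baby table (14549^j mod 18169 for j=0..134):
  0:1  1:14549  2:4551  3:4663  4:17110  5:18090  6:13445  7:3851
  8:13172  9:10985  10:6241  11:9816  12:4644  13:13214  14:4297  15:15693
  16:5803  17:14673  18:9896  19:5748  20:13914  21:13957  22:3649  23:17652
  24:133  25:9103  26:5706  27:2433  28:4505  29:7662  30:7623  31:3451
  32:7652  33:7485  34:12448  35:15529  36:18075  37:13238  38:8262  39:15903
  40:8701  41:7426  42:8000  43:1386  44:15493  45:3043  46:12923  47:3915
  48:17689  49:11545  50:13969  51:14716  52:17757  53:1582  54:14564  55:4758
  56:252  57:14379  58:2205  59:12260  60:5667  61:16430  62:8706  63:7495
  64:12586  65:6532  66:10198  67:2648  68:7472  69:5001  70:10873  71:11963
  72:8836  73:9289  74:4639  75:13145  76:17880  77:10547  78:11098  79:15068
  80:15347  81:4662  82:2561  83:13539  84:8782  85:4910  86:13251  87:15709
  88:2390  89:14813  90:11828  91:6973  92:12650  93:11049  94:10758  95:10376
  96:12372  97:18114  98:17410  99:4061  100:16070  101:3738  102:4345  103:5454
  104:6223  105:2300  106:13571  107:1956  108:5190  109:17115  110:18159  111:18031
  112:8997  113:7877  114:10590  115:790  116:10902  117:15997  118:13632  119:17333
  120:10266  121:10854  122:8067  123:13212  124:11537  125:6591  126:14646  127:16791
  128:10054  129:15196  130:6212  131:5782  132:18017  133:5170  134:16839
Giant step factor: 14549^(-135) ≡ 1866 (mod 18169).
Scan 6204·1866^i mod 18169 for i = 0, 1, …:
  i=0: 6204   i=1: 3011   i=2: 4305   i=3: 2432
  i=4: 14031   i=5: 317   i=6: 10114   i=7: 13302
  i=8: 2678   i=9: 673     …   i=112: 15895
  i=113: 8262
Match at i=113, j=38: x = 113·135 + 38 = 15293.

15293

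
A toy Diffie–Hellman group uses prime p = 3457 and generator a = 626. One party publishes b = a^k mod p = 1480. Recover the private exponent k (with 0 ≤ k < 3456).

Baby-step giant-step with m = ceil(sqrt(3456)) = 59.
Baby table (626^j mod 3457 for j=0..58):
  0:1  1:626  2:1235  3:2199  4:688  5:2020  6:2715  7:2203
  8:3192  9:46  10:1140  11:1498  12:901  13:535  14:3038  15:438
  16:1085  17:1638  18:2116  19:585  20:3225  21:3419  22:411  23:1468
  24:2863  25:1512  26:2751  27:540  28:2711  29:3156  30:1709  31:1621
  32:1845  33:332  34:412  35:2094  36:641  37:254  38:3439  39:2560
  40:1969  41:1902  42:1444  43:1667  44:2985  45:1830  46:1313  47:2629
  48:222  49:692  50:1067  51:741  52:628  53:2487  54:1212  55:1629
  56:3396  57:3298  58:719
Giant step factor: 626^(-59) ≡ 3270 (mod 3457).
Scan 1480·3270^i mod 3457 for i = 0, 1, …:
  i=0: 1480   i=1: 3257   i=2: 2830   i=3: 3168
  i=4: 2188   i=5: 2227   i=6: 1848   i=7: 124
  i=8: 1011   i=9: 1078     …   i=19: 1082
  i=20: 1629
Match at i=20, j=55: k = 20·59 + 55 = 1235.

1235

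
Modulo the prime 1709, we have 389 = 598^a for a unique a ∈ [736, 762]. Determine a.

756

Compute 598^736 mod 1709 = 471, then multiply by 598 repeatedly:
  598^736=471  598^737=1382  598^738=989  598^739=108  598^740=1351
  598^741=1250  598^742=667  598^743=669  598^744=156  598^745=1002
  598^746=1046  598^747=14  598^748=1536  598^749=795  598^750=308
  598^751=1321  598^752=400  598^753=1649  598^754=9  598^755=255
  598^756=389
Found 389 at exponent 756.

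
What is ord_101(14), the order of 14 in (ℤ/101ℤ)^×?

10

The order of 14 must divide p − 1 = 100 = 2^2 · 5^2.
Divisors: 1, 2, 4, 5, 10, 20, 25, 50, 100.
Check each in increasing order: 14^1 ≡ 14;  14^2 ≡ 95;  14^4 ≡ 36;  14^5 ≡ 100;  14^10 ≡ 1.
Smallest exponent giving 1 is 10.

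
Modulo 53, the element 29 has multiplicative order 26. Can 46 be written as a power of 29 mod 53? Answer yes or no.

46 ∈ ⟨29⟩ iff 46^26 ≡ 1 (mod 53), since |⟨29⟩| = 26.
46^26 mod 53 = 1.
Since 1 = 1, 46 lies in the subgroup.

yes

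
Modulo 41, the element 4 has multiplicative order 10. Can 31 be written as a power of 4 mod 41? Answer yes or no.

yes

31 ∈ ⟨4⟩ iff 31^10 ≡ 1 (mod 41), since |⟨4⟩| = 10.
31^10 mod 41 = 1.
Since 1 = 1, 31 lies in the subgroup.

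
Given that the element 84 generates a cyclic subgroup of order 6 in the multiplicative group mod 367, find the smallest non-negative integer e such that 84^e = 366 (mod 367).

Successive powers of 84 modulo 367:
  84^0=1  84^1=84  84^2=83  84^3=366
So 84^3 ≡ 366 (mod 367), giving e = 3.

3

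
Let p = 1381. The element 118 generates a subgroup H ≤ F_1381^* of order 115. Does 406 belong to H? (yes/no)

no

406 ∈ ⟨118⟩ iff 406^115 ≡ 1 (mod 1381), since |⟨118⟩| = 115.
406^115 mod 1381 = 1380.
Since 1380 ≠ 1, 406 does not lie in the subgroup.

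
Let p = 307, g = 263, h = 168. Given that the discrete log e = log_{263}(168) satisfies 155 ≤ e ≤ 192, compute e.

Compute 263^155 mod 307 = 213, then multiply by 263 repeatedly:
  263^155=213  263^156=145  263^157=67  263^158=122  263^159=158
  263^160=109  263^161=116  263^162=115  263^163=159  263^164=65
  263^165=210  263^166=277  263^167=92  263^168=250  263^169=52
  263^170=168
Found 168 at exponent 170.

170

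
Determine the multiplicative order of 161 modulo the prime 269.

268

The order of 161 must divide p − 1 = 268 = 2^2 · 67.
Divisors: 1, 2, 4, 67, 134, 268.
Check each in increasing order: 161^1 ≡ 161;  161^2 ≡ 97;  161^4 ≡ 263;  161^67 ≡ 82;  161^134 ≡ 268;  161^268 ≡ 1.
Smallest exponent giving 1 is 268.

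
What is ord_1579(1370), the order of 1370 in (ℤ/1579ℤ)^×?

The order of 1370 must divide p − 1 = 1578 = 2 · 3 · 263.
Divisors: 1, 2, 3, 6, 263, 526, 789, 1578.
Check each in increasing order: 1370^1 ≡ 1370;  1370^2 ≡ 1048;  1370^3 ≡ 449;  1370^6 ≡ 1068;  1370^263 ≡ 640;  1370^526 ≡ 639;  1370^789 ≡ 1578;  1370^1578 ≡ 1.
Smallest exponent giving 1 is 1578.

1578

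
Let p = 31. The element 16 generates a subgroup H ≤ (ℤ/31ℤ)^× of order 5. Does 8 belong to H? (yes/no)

⟨16⟩ has order 5; its elements mod 31 are {1, 2, 4, 8, 16}.
8 is in this set.

yes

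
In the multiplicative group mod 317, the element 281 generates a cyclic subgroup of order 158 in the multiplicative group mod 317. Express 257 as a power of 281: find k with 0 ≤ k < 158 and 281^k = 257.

98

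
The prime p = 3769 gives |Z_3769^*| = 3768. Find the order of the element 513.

The order of 513 must divide p − 1 = 3768 = 2^3 · 3 · 157.
Divisors: 1, 2, 3, 4, 6, 8, 12, 24, 157, 314, 471, 628, 942, 1256, 1884, 3768.
Check each in increasing order: 513^1 ≡ 513;  513^2 ≡ 3108;  513^3 ≡ 117;  513^4 ≡ 3486;  513^6 ≡ 2382;  513^8 ≡ 940;  513^12 ≡ 1579;  513^24 ≡ 1932;  513^157 ≡ 2324;  513^314 ≡ 3768;  513^471 ≡ 1445;  513^628 ≡ 1.
Smallest exponent giving 1 is 628.

628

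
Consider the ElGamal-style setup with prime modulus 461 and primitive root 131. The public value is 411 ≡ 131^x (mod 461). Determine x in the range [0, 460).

Baby-step giant-step with m = ceil(sqrt(460)) = 22.
Baby table (131^j mod 461 for j=0..21):
  0:1  1:131  2:104  3:255  4:213  5:243  6:24  7:378
  8:191  9:127  10:41  11:300  12:115  13:313  14:435  15:282
  16:62  17:285  18:455  19:136  20:298  21:314
Giant step factor: 131^(-22) ≡ 281 (mod 461).
Scan 411·281^i mod 461 for i = 0, 1, …:
  i=0: 411   i=1: 241   i=2: 415   i=3: 443
  i=4: 13   i=5: 426   i=6: 307   i=7: 60
  i=8: 264   i=9: 424     …   i=19: 134
  i=20: 313
Match at i=20, j=13: x = 20·22 + 13 = 453.

453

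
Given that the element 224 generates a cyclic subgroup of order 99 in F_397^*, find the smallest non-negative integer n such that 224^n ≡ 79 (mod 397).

Baby-step giant-step with m = ceil(sqrt(99)) = 10.
Baby table (224^j mod 397 for j=0..9):
  0:1  1:224  2:154  3:354  4:293  5:127  6:261  7:105
  8:97  9:290
Giant step factor: 224^(-10) ≡ 228 (mod 397).
Scan 79·228^i mod 397 for i = 0, 1, …:
  i=0: 79   i=1: 147   i=2: 168   i=3: 192
  i=4: 106   i=5: 348   i=6: 341   i=7: 333
  i=8: 97
Match at i=8, j=8: n = 8·10 + 8 = 88.

88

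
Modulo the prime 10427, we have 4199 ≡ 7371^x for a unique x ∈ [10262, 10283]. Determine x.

10281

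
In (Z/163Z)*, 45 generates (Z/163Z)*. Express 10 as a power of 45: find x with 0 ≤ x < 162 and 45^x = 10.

Baby-step giant-step with m = ceil(sqrt(162)) = 13.
Baby table (45^j mod 163 for j=0..12):
  0:1  1:45  2:69  3:8  4:34  5:63  6:64  7:109
  8:15  9:23  10:57  11:120  12:21
Giant step factor: 45^(-13) ≡ 79 (mod 163).
Scan 10·79^i mod 163 for i = 0, 1, …:
  i=0: 10   i=1: 138   i=2: 144   i=3: 129
  i=4: 85   i=5: 32   i=6: 83   i=7: 37
  i=8: 152   i=9: 109
Match at i=9, j=7: x = 9·13 + 7 = 124.

124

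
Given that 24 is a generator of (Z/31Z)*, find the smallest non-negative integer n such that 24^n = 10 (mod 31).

Successive powers of 24 modulo 31:
  24^0=1  24^1=24  24^2=18  24^3=29  24^4=14  24^5=26
  24^6=4  24^7=3  24^8=10
So 24^8 ≡ 10 (mod 31), giving n = 8.

8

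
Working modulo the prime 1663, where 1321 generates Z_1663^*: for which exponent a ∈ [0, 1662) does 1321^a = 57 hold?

1067

Baby-step giant-step with m = ceil(sqrt(1662)) = 41.
Baby table (1321^j mod 1663 for j=0..40):
  0:1  1:1321  2:554  3:114  4:924  5:1625  6:1355  7:567
  8:657  9:1474  10:1444  11:63  12:73  13:1642  14:530  15:7
  16:932  17:552  18:798  19:1479  20:1397  21:1170  22:643  23:1273
  24:340  25:130  26:441  27:511  28:1516  29:384  30:49  31:1535
  32:538  33:597  34:375  35:1464  36:1538  37:1175  38:596  39:717
  40:910
Giant step factor: 1321^(-41) ≡ 1496 (mod 1663).
Scan 57·1496^i mod 1663 for i = 0, 1, …:
  i=0: 57   i=1: 459   i=2: 1508   i=3: 940
  i=4: 1005   i=5: 128   i=6: 243   i=7: 994
  i=8: 302   i=9: 1119     …   i=25: 251
  i=26: 1321
Match at i=26, j=1: a = 26·41 + 1 = 1067.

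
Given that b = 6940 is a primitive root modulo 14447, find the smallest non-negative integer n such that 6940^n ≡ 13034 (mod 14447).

13985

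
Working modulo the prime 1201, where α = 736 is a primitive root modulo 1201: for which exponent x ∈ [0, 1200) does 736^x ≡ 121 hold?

178

Baby-step giant-step with m = ceil(sqrt(1200)) = 35.
Baby table (736^j mod 1201 for j=0..34):
  0:1  1:736  2:45  3:693  4:824  5:1160  6:1050  7:557
  8:411  9:1045  10:480  11:186  12:1183  13:1164  14:391  15:737
  16:781  17:738  18:316  19:783  20:1009  21:406  22:968  23:255
  24:324  25:666  26:168  27:1146  28:354  29:1128  30:317  31:318
  32:1054  33:1099  34:591
Giant step factor: 736^(-35) ≡ 275 (mod 1201).
Scan 121·275^i mod 1201 for i = 0, 1, …:
  i=0: 121   i=1: 848   i=2: 206   i=3: 203
  i=4: 579   i=5: 693
Match at i=5, j=3: x = 5·35 + 3 = 178.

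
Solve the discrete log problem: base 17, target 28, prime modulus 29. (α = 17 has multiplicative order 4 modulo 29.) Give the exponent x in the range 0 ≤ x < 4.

2

Successive powers of 17 modulo 29:
  17^0=1  17^1=17  17^2=28
So 17^2 ≡ 28 (mod 29), giving x = 2.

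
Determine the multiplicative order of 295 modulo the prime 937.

The order of 295 must divide p − 1 = 936 = 2^3 · 3^2 · 13.
Divisors: 1, 2, 3, 4, 6, 8, 9, 12, 13, 18, 24, 26, 36, 39, 52, 72, 78, 104, 117, 156, 234, 312, 468, 936.
Check each in increasing order: 295^1 ≡ 295;  295^2 ≡ 821;  295^3 ≡ 449;  295^4 ≡ 338;  295^6 ≡ 146;  295^8 ≡ 867;  295^9 ≡ 901;  295^12 ≡ 702;  295^13 ≡ 13;  295^18 ≡ 359;  295^24 ≡ 879;  295^26 ≡ 169;  295^36 ≡ 512;  295^39 ≡ 323;  295^52 ≡ 451;  295^72 ≡ 721;  295^78 ≡ 322;  295^104 ≡ 72;  295^117 ≡ 936;  295^156 ≡ 614;  295^234 ≡ 1.
Smallest exponent giving 1 is 234.

234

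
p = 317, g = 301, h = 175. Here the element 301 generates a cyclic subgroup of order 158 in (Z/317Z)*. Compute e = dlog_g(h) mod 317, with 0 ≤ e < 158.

Baby-step giant-step with m = ceil(sqrt(158)) = 13.
Baby table (301^j mod 317 for j=0..12):
  0:1  1:301  2:256  3:25  4:234  5:60  6:308  7:144
  8:232  9:92  10:113  11:94  12:81
Giant step factor: 301^(-13) ≡ 283 (mod 317).
Scan 175·283^i mod 317 for i = 0, 1, …:
  i=0: 175   i=1: 73   i=2: 54   i=3: 66
  i=4: 292   i=5: 216   i=6: 264   i=7: 217
  i=8: 230   i=9: 105   i=10: 234
Match at i=10, j=4: e = 10·13 + 4 = 134.

134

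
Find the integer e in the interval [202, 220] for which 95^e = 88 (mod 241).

205

Compute 95^202 mod 241 = 67, then multiply by 95 repeatedly:
  95^202=67  95^203=99  95^204=6  95^205=88
Found 88 at exponent 205.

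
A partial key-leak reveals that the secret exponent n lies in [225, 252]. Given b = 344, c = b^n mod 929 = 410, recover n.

247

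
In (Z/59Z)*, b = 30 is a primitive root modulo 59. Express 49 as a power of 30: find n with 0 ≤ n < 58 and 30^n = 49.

22

Baby-step giant-step with m = ceil(sqrt(58)) = 8.
Baby table (30^j mod 59 for j=0..7):
  0:1  1:30  2:15  3:37  4:48  5:24  6:12  7:6
Giant step factor: 30^(-8) ≡ 20 (mod 59).
Scan 49·20^i mod 59 for i = 0, 1, …:
  i=0: 49   i=1: 36   i=2: 12
Match at i=2, j=6: n = 2·8 + 6 = 22.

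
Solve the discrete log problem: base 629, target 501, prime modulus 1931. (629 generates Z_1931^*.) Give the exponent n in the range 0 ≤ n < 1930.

Baby-step giant-step with m = ceil(sqrt(1930)) = 44.
Baby table (629^j mod 1931 for j=0..43):
  0:1  1:629  2:1717  3:564  4:1383  5:957  6:1412  7:1819
  8:999  9:796  10:555  11:1515  12:952  13:198  14:958  15:110
  16:1605  17:1563  18:248  19:1512  20:996  21:840  22:1197  23:1754
  24:665  25:1189  26:584  27:446  28:539  29:1106  30:514  31:829
  32:71  33:246  34:254  35:1424  36:1643  37:362  38:1771  39:1703
  40:1413  41:517  42:785  43:1360
Giant step factor: 629^(-44) ≡ 276 (mod 1931).
Scan 501·276^i mod 1931 for i = 0, 1, …:
  i=0: 501   i=1: 1175   i=2: 1823   i=3: 1088
  i=4: 983   i=5: 968   i=6: 690   i=7: 1202
  i=8: 1551   i=9: 1325     …   i=39: 541
  i=40: 629
Match at i=40, j=1: n = 40·44 + 1 = 1761.

1761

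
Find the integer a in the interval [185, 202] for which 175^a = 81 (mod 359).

198

Compute 175^185 mod 359 = 172, then multiply by 175 repeatedly:
  175^185=172  175^186=303  175^187=252  175^188=302  175^189=77
  175^190=192  175^191=213  175^192=298  175^193=95  175^194=111
  175^195=39  175^196=4  175^197=341  175^198=81
Found 81 at exponent 198.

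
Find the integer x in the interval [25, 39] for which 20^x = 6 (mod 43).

28

Compute 20^25 mod 43 = 3, then multiply by 20 repeatedly:
  20^25=3  20^26=17  20^27=39  20^28=6
Found 6 at exponent 28.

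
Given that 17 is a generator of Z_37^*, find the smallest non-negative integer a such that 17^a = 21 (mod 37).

Successive powers of 17 modulo 37:
  17^0=1  17^1=17  17^2=30  17^3=29  17^4=12  17^5=19
  17^6=27  17^7=15  17^8=33  17^9=6  17^10=28  17^11=32
  17^12=26  17^13=35  17^14=3  17^15=14  17^16=16  17^17=13
  17^18=36  17^19=20  17^20=7  17^21=8  17^22=25  17^23=18
  17^24=10  17^25=22  17^26=4  17^27=31  17^28=9  17^29=5
  17^30=11  17^31=2  17^32=34  17^33=23  17^34=21
So 17^34 ≡ 21 (mod 37), giving a = 34.

34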